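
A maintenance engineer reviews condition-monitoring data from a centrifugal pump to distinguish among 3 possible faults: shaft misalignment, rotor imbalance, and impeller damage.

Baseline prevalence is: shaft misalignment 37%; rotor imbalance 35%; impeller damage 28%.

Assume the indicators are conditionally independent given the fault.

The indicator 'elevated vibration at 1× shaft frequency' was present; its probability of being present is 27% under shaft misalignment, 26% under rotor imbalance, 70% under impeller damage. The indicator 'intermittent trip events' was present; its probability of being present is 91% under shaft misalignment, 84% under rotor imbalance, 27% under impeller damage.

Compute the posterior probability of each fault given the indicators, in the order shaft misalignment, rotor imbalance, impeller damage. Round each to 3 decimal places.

By Bayes' rule with conditional independence, the unnormalized weight for each hypothesis is prior × ∏ likelihoods:
  shaft misalignment: 0.37 × 0.27 × 0.91 = 0.090909
  rotor imbalance: 0.35 × 0.26 × 0.84 = 0.07644
  impeller damage: 0.28 × 0.70 × 0.27 = 0.05292
The unnormalized weights sum to 0.22027.
P(shaft misalignment | evidence) = 0.090909 / 0.22027 ≈ 0.413
P(rotor imbalance | evidence) = 0.07644 / 0.22027 ≈ 0.347
P(impeller damage | evidence) = 0.05292 / 0.22027 ≈ 0.240

0.413, 0.347, 0.240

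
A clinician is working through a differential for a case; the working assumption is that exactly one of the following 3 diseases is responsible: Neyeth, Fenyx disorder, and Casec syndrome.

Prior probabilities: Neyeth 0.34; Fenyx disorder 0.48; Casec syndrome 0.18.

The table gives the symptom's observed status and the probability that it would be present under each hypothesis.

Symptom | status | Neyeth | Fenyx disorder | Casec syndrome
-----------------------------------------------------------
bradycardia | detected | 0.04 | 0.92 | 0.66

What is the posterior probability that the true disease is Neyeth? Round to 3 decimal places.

0.024

By Bayes' rule, the unnormalized weight for each hypothesis is prior × likelihood:
  Neyeth: 0.34 × 0.04 = 0.0136
  Fenyx disorder: 0.48 × 0.92 = 0.4416
  Casec syndrome: 0.18 × 0.66 = 0.1188
Marginal likelihood of the evidence = 0.574.
P(Neyeth | evidence) = 0.0136 / 0.574 ≈ 0.024.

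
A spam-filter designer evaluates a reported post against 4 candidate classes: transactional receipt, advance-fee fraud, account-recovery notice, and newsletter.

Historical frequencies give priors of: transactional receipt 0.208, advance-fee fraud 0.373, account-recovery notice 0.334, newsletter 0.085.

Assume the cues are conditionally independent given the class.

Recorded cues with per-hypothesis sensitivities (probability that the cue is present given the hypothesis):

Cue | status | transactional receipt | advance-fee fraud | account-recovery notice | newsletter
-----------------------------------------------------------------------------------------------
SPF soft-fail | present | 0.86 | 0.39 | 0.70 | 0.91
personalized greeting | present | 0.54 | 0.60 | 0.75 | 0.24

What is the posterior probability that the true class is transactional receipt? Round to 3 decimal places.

0.256

Multiply each prior by the joint likelihood of the cue pattern:
  transactional receipt: 0.208 × 0.86 × 0.54 = 0.096595
  advance-fee fraud: 0.373 × 0.39 × 0.60 = 0.087282
  account-recovery notice: 0.334 × 0.70 × 0.75 = 0.17535
  newsletter: 0.085 × 0.91 × 0.24 = 0.018564
Marginal likelihood of the evidence = 0.37779.
P(transactional receipt | evidence) = 0.096595 / 0.37779 ≈ 0.256.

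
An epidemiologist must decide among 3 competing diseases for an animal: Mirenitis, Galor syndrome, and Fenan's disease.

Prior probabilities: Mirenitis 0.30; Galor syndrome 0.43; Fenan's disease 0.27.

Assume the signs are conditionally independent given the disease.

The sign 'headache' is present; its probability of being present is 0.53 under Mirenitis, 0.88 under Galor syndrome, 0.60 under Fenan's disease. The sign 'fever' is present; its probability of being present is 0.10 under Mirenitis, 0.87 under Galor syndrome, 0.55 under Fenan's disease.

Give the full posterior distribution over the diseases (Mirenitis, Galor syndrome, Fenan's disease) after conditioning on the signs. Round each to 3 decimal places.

0.037, 0.758, 0.205

For each hypothesis, the unnormalized posterior weight is prior × product of the sign likelihoods:
  Mirenitis: 0.30 × 0.53 × 0.10 = 0.0159
  Galor syndrome: 0.43 × 0.88 × 0.87 = 0.32921
  Fenan's disease: 0.27 × 0.60 × 0.55 = 0.0891
Marginal likelihood of the evidence = 0.43421.
P(Mirenitis | evidence) = 0.0159 / 0.43421 ≈ 0.037
P(Galor syndrome | evidence) = 0.32921 / 0.43421 ≈ 0.758
P(Fenan's disease | evidence) = 0.0891 / 0.43421 ≈ 0.205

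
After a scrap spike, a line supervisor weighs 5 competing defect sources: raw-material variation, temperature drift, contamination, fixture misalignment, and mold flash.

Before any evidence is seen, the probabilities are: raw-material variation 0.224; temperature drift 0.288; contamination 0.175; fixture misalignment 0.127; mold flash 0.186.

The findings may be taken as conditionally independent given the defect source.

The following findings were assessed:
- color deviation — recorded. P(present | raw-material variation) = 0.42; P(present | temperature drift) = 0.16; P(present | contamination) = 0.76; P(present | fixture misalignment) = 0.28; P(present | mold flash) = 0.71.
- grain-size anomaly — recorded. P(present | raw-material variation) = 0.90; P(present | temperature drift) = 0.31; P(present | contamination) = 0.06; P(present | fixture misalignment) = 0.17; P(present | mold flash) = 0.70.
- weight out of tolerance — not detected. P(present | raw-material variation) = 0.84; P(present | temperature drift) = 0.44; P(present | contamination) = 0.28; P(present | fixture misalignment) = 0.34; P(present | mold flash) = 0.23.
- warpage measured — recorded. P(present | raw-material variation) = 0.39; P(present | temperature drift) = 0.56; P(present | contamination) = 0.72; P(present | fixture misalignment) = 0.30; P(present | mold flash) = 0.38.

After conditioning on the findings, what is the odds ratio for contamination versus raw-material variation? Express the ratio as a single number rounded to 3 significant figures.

0.783

The normalizing constant cancels in an odds ratio, so compute prior × likelihood for the two hypotheses only (using 1 − P(present | H) for each absent finding):
  contamination: 0.175 × 0.76 × 0.06 × (1 − 0.28) × 0.72 = 0.0041368
  raw-material variation: 0.224 × 0.42 × 0.90 × (1 − 0.84) × 0.39 = 0.0052835
Posterior odds = 0.0041368 / 0.0052835 ≈ 0.783.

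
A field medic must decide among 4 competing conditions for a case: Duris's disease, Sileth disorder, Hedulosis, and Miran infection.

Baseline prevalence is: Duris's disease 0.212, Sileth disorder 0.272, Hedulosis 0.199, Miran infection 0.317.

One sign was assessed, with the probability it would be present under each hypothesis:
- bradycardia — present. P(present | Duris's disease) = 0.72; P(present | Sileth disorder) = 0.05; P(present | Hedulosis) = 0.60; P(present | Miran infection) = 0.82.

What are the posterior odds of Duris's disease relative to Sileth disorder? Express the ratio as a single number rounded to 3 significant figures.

11.2

The normalizing constant cancels in an odds ratio, so compute prior × likelihood for the two hypotheses only:
  Duris's disease: 0.212 × 0.72 = 0.15264
  Sileth disorder: 0.272 × 0.05 = 0.0136
Odds(Duris's disease : Sileth disorder) = 0.15264 / 0.0136 ≈ 11.2.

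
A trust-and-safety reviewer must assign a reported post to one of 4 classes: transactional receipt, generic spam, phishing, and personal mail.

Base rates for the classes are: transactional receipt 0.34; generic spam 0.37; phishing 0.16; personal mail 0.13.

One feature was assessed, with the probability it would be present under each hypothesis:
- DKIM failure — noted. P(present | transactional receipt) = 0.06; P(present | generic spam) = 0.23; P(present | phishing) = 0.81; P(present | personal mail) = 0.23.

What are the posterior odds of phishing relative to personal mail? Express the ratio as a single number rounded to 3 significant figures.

Unnormalized posterior weight (prior times the feature likelihood) for each of the two hypotheses:
  phishing: 0.16 × 0.81 = 0.1296
  personal mail: 0.13 × 0.23 = 0.0299
Posterior odds = 0.1296 / 0.0299 ≈ 4.33.

4.33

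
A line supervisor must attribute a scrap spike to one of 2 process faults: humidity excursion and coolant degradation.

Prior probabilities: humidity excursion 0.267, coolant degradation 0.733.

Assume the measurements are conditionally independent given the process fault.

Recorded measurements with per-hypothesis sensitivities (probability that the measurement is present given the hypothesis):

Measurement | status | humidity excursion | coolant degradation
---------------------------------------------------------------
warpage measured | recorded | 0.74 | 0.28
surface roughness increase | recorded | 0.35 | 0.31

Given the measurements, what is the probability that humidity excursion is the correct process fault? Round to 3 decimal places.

For each hypothesis, the unnormalized posterior weight is prior × product of the measurement likelihoods:
  humidity excursion: 0.267 × 0.74 × 0.35 = 0.069153
  coolant degradation: 0.733 × 0.28 × 0.31 = 0.063624
Normalizing constant Z = 0.069153 + 0.063624 = 0.13278.
P(humidity excursion | evidence) = 0.069153 / 0.13278 ≈ 0.521.

0.521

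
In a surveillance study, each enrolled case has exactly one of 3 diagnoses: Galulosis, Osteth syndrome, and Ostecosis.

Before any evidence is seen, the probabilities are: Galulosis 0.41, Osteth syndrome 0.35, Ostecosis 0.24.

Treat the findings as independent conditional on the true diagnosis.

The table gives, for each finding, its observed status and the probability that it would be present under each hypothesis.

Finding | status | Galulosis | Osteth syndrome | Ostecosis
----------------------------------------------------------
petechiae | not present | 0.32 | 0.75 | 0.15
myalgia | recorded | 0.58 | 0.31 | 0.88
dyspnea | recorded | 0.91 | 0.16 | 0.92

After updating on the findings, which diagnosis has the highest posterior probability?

Ostecosis

Multiply each prior by the joint likelihood of the evidence pattern (using 1 − P(present | H) for each absent finding):
  Galulosis: 0.41 × (1 − 0.32) × 0.58 × 0.91 = 0.14715
  Osteth syndrome: 0.35 × (1 − 0.75) × 0.31 × 0.16 = 0.00434
  Ostecosis: 0.24 × (1 − 0.15) × 0.88 × 0.92 = 0.16516
Normalizing constant Z = 0.14715 + 0.00434 + 0.16516 = 0.31665.
P(Galulosis | evidence) ≈ 0.14715 / 0.31665 ≈ 0.465
P(Osteth syndrome | evidence) ≈ 0.00434 / 0.31665 ≈ 0.014
P(Ostecosis | evidence) ≈ 0.16516 / 0.31665 ≈ 0.522
The largest is 0.522, so Ostecosis is most probable.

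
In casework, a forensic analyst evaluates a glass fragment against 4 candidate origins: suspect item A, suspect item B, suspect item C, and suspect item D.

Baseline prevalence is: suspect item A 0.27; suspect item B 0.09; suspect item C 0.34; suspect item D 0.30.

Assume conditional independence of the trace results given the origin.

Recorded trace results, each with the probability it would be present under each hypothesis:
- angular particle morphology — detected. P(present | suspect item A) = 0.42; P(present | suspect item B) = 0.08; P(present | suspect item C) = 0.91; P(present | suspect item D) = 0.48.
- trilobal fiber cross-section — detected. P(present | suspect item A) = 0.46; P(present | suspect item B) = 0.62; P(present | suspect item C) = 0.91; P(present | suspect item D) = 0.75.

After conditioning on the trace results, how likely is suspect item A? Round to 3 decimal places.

0.117

Multiply each prior by the joint likelihood of the trace result pattern:
  suspect item A: 0.27 × 0.42 × 0.46 = 0.052164
  suspect item B: 0.09 × 0.08 × 0.62 = 0.004464
  suspect item C: 0.34 × 0.91 × 0.91 = 0.28155
  suspect item D: 0.30 × 0.48 × 0.75 = 0.108
The unnormalized weights sum to 0.44618.
P(suspect item A | evidence) = 0.052164 / 0.44618 ≈ 0.117.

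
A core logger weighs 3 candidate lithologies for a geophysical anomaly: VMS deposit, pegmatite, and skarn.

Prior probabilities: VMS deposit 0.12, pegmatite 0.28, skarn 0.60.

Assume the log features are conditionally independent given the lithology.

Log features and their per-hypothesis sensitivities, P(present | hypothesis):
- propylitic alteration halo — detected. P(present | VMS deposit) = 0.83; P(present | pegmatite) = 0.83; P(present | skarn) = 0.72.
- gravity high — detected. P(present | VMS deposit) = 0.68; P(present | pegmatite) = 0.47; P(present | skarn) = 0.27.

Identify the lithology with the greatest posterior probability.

Multiply each prior by the joint likelihood of the log feature pattern:
  VMS deposit: 0.12 × 0.83 × 0.68 = 0.067728
  pegmatite: 0.28 × 0.83 × 0.47 = 0.10923
  skarn: 0.60 × 0.72 × 0.27 = 0.11664
The unnormalized weights sum to 0.2936.
P(VMS deposit | evidence) ≈ 0.067728 / 0.2936 ≈ 0.231
P(pegmatite | evidence) ≈ 0.10923 / 0.2936 ≈ 0.372
P(skarn | evidence) ≈ 0.11664 / 0.2936 ≈ 0.397
The largest is 0.397, so skarn is most probable.

skarn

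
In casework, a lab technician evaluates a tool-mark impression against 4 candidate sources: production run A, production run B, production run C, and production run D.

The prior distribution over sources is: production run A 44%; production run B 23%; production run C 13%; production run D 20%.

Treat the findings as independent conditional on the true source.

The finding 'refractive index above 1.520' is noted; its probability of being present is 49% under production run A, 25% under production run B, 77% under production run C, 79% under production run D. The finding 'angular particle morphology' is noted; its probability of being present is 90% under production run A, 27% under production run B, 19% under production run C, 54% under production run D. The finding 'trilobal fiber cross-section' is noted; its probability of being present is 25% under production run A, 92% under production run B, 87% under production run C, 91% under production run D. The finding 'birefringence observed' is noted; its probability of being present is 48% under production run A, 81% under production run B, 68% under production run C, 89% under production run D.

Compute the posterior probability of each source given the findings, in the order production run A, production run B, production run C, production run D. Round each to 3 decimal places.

Multiply each prior by the joint likelihood of the evidence pattern:
  production run A: 0.44 × 0.49 × 0.90 × 0.25 × 0.48 = 0.023285
  production run B: 0.23 × 0.25 × 0.27 × 0.92 × 0.81 = 0.011569
  production run C: 0.13 × 0.77 × 0.19 × 0.87 × 0.68 = 0.011252
  production run D: 0.20 × 0.79 × 0.54 × 0.91 × 0.89 = 0.069101
Marginal likelihood of the evidence = 0.11521.
P(production run A | evidence) = 0.023285 / 0.11521 ≈ 0.202
P(production run B | evidence) = 0.011569 / 0.11521 ≈ 0.100
P(production run C | evidence) = 0.011252 / 0.11521 ≈ 0.098
P(production run D | evidence) = 0.069101 / 0.11521 ≈ 0.600

0.202, 0.100, 0.098, 0.600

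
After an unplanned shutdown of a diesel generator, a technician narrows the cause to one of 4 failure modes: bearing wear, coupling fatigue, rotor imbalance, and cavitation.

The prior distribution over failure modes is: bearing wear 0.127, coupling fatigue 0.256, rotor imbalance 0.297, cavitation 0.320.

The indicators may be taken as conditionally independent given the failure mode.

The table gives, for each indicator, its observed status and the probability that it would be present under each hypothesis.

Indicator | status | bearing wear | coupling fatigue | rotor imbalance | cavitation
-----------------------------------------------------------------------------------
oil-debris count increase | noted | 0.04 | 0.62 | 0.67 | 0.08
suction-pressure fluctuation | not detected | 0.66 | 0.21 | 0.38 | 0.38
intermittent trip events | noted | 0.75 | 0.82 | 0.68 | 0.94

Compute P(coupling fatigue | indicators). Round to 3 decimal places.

0.507

For each hypothesis, the unnormalized posterior weight is prior × product of the indicator likelihoods (using 1 − P(present | H) for each absent indicator):
  bearing wear: 0.127 × 0.04 × (1 − 0.66) × 0.75 = 0.0012954
  coupling fatigue: 0.256 × 0.62 × (1 − 0.21) × 0.82 = 0.10282
  rotor imbalance: 0.297 × 0.67 × (1 − 0.38) × 0.68 = 0.083894
  cavitation: 0.320 × 0.08 × (1 − 0.38) × 0.94 = 0.01492
The unnormalized weights sum to 0.20293.
P(coupling fatigue | evidence) = 0.10282 / 0.20293 ≈ 0.507.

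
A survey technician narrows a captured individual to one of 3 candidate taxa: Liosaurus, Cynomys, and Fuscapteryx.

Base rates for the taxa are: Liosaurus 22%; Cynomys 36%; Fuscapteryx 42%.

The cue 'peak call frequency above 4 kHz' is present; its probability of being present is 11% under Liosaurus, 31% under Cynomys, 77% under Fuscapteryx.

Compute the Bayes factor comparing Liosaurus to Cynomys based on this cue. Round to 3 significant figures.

The Bayes factor is the ratio of the two likelihoods.
  Liosaurus: 0.11
  Cynomys: 0.31
Bayes factor = 0.11 / 0.31 ≈ 0.355

0.355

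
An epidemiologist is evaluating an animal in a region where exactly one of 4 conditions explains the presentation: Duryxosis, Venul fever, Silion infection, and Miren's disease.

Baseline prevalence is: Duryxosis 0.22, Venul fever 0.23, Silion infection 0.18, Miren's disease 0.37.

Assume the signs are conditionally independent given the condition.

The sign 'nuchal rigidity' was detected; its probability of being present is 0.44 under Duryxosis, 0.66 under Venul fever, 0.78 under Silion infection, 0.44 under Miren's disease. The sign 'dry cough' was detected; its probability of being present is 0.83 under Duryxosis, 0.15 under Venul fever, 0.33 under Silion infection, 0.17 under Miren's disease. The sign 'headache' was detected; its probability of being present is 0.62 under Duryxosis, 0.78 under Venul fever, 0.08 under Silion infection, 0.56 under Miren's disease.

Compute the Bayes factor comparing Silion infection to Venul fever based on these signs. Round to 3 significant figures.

The Bayes factor is the ratio of the joint likelihoods of the sign pattern under the two hypotheses.
  Silion infection: 0.78 × 0.33 × 0.08 = 0.020592
  Venul fever: 0.66 × 0.15 × 0.78 = 0.07722
Bayes factor = 0.020592 / 0.07722 ≈ 0.267

0.267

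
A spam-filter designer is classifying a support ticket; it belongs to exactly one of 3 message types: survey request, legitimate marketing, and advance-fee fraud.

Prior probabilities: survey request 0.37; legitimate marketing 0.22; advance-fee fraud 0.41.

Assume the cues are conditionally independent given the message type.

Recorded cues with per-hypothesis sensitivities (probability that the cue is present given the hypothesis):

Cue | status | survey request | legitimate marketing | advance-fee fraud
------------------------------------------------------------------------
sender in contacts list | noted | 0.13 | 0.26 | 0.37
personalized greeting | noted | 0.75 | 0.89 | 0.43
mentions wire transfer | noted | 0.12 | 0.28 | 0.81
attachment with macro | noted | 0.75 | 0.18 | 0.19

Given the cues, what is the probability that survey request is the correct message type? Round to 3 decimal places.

By Bayes' rule with conditional independence, the unnormalized weight for each hypothesis is prior × ∏ likelihoods:
  survey request: 0.37 × 0.13 × 0.75 × 0.12 × 0.75 = 0.0032468
  legitimate marketing: 0.22 × 0.26 × 0.89 × 0.28 × 0.18 = 0.0025658
  advance-fee fraud: 0.41 × 0.37 × 0.43 × 0.81 × 0.19 = 0.010039
The unnormalized weights sum to 0.015852.
P(survey request | evidence) = 0.0032468 / 0.015852 ≈ 0.205.

0.205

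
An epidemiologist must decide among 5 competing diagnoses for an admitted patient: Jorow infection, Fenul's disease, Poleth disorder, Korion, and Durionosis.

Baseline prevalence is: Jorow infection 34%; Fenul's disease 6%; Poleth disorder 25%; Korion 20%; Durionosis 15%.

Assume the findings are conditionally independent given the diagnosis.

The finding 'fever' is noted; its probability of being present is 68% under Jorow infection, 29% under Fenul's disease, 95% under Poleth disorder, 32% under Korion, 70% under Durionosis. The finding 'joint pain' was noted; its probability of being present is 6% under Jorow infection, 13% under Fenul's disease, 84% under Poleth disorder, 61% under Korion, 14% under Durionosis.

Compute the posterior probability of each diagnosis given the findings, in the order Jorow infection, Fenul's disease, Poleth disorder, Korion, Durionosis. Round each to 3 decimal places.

Multiply each prior by the joint likelihood of the evidence pattern:
  Jorow infection: 0.34 × 0.68 × 0.06 = 0.013872
  Fenul's disease: 0.06 × 0.29 × 0.13 = 0.002262
  Poleth disorder: 0.25 × 0.95 × 0.84 = 0.1995
  Korion: 0.20 × 0.32 × 0.61 = 0.03904
  Durionosis: 0.15 × 0.70 × 0.14 = 0.0147
The unnormalized weights sum to 0.26937.
P(Jorow infection | evidence) = 0.013872 / 0.26937 ≈ 0.051
P(Fenul's disease | evidence) = 0.002262 / 0.26937 ≈ 0.008
P(Poleth disorder | evidence) = 0.1995 / 0.26937 ≈ 0.741
P(Korion | evidence) = 0.03904 / 0.26937 ≈ 0.145
P(Durionosis | evidence) = 0.0147 / 0.26937 ≈ 0.055

0.051, 0.008, 0.741, 0.145, 0.055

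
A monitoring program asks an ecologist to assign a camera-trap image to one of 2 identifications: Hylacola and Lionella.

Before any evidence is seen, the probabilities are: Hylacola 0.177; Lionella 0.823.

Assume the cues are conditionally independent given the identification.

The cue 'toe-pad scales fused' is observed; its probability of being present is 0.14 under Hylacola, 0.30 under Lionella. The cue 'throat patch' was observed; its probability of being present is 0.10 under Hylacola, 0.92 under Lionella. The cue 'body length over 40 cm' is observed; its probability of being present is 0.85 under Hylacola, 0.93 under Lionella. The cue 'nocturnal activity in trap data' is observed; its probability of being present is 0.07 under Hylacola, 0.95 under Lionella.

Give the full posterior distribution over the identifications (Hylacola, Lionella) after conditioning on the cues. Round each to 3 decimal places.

0.001, 0.999

Multiply each prior by the joint likelihood of the cue pattern:
  Hylacola: 0.177 × 0.14 × 0.10 × 0.85 × 0.07 = 0.00014744
  Lionella: 0.823 × 0.30 × 0.92 × 0.93 × 0.95 = 0.20069
Normalizing constant Z = 0.00014744 + 0.20069 = 0.20083.
P(Hylacola | evidence) = 0.00014744 / 0.20083 ≈ 0.001
P(Lionella | evidence) = 0.20069 / 0.20083 ≈ 0.999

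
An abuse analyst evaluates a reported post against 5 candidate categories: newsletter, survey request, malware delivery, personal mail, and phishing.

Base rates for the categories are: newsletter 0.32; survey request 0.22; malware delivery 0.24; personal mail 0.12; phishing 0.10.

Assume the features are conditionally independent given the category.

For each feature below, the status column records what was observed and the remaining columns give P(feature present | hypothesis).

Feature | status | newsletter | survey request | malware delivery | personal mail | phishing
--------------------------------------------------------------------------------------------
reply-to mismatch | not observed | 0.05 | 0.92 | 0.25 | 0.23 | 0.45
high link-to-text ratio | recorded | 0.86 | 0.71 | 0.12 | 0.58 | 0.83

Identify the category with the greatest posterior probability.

newsletter

For each hypothesis, the unnormalized posterior weight is prior × product of the feature likelihoods (using 1 − P(present | H) for each absent feature):
  newsletter: 0.32 × (1 − 0.05) × 0.86 = 0.26144
  survey request: 0.22 × (1 − 0.92) × 0.71 = 0.012496
  malware delivery: 0.24 × (1 − 0.25) × 0.12 = 0.0216
  personal mail: 0.12 × (1 − 0.23) × 0.58 = 0.053592
  phishing: 0.10 × (1 − 0.45) × 0.83 = 0.04565
The unnormalized weights sum to 0.39478.
P(newsletter | evidence) ≈ 0.26144 / 0.39478 ≈ 0.662
P(survey request | evidence) ≈ 0.012496 / 0.39478 ≈ 0.032
P(malware delivery | evidence) ≈ 0.0216 / 0.39478 ≈ 0.055
P(personal mail | evidence) ≈ 0.053592 / 0.39478 ≈ 0.136
P(phishing | evidence) ≈ 0.04565 / 0.39478 ≈ 0.116
The largest is 0.662, so newsletter is most probable.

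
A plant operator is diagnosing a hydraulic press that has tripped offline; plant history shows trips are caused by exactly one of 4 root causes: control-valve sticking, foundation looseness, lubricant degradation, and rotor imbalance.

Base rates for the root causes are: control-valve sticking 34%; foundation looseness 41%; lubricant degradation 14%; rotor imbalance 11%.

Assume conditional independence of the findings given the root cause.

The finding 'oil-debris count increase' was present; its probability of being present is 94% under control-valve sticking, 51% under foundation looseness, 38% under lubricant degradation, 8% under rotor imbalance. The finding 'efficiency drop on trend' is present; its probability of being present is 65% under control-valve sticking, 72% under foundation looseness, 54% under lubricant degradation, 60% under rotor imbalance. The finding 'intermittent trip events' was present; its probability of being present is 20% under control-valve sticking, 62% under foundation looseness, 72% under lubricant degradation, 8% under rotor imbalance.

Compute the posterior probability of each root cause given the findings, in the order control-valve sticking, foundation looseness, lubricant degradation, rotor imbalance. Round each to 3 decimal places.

For each hypothesis, the unnormalized posterior weight is prior × product of the finding likelihoods:
  control-valve sticking: 0.34 × 0.94 × 0.65 × 0.20 = 0.041548
  foundation looseness: 0.41 × 0.51 × 0.72 × 0.62 = 0.093342
  lubricant degradation: 0.14 × 0.38 × 0.54 × 0.72 = 0.020684
  rotor imbalance: 0.11 × 0.08 × 0.60 × 0.08 = 0.0004224
Marginal likelihood of the evidence = 0.156.
P(control-valve sticking | evidence) = 0.041548 / 0.156 ≈ 0.266
P(foundation looseness | evidence) = 0.093342 / 0.156 ≈ 0.598
P(lubricant degradation | evidence) = 0.020684 / 0.156 ≈ 0.133
P(rotor imbalance | evidence) = 0.0004224 / 0.156 ≈ 0.003

0.266, 0.598, 0.133, 0.003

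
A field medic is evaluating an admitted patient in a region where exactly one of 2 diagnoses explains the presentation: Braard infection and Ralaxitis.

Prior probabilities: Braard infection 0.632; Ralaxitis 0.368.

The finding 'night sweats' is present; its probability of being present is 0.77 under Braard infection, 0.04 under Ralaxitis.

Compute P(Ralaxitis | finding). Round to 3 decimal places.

0.029

Multiply each prior by the likelihood of the finding:
  Braard infection: 0.632 × 0.77 = 0.48664
  Ralaxitis: 0.368 × 0.04 = 0.01472
The unnormalized weights sum to 0.50136.
P(Ralaxitis | evidence) = 0.01472 / 0.50136 ≈ 0.029.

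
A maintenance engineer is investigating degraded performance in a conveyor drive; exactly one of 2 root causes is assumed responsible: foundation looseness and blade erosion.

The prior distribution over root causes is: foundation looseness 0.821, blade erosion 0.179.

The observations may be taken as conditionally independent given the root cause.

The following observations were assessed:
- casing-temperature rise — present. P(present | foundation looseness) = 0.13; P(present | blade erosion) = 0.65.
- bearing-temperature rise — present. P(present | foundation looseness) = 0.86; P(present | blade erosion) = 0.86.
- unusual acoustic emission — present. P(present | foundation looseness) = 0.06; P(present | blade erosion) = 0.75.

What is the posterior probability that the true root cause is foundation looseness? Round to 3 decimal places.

Multiply each prior by the joint likelihood of the evidence pattern:
  foundation looseness: 0.821 × 0.13 × 0.86 × 0.06 = 0.0055073
  blade erosion: 0.179 × 0.65 × 0.86 × 0.75 = 0.075046
The unnormalized weights sum to 0.080553.
P(foundation looseness | evidence) = 0.0055073 / 0.080553 ≈ 0.068.

0.068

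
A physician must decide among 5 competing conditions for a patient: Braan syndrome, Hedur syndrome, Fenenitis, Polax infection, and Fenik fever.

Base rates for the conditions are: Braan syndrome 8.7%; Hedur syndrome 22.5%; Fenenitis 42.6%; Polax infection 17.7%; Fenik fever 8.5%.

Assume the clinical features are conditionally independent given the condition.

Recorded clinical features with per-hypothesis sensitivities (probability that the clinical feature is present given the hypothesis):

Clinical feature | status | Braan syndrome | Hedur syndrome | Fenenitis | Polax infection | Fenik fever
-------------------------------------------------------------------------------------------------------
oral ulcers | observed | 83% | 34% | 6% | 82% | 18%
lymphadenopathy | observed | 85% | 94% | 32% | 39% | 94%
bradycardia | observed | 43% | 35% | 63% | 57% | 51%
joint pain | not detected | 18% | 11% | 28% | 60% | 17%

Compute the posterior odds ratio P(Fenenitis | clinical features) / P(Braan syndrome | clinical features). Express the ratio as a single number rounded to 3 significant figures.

Posterior odds equal prior odds times the likelihood ratio; only the two competing hypotheses matter (using 1 − P(present | H) for each absent clinical feature).
  Fenenitis: 0.426 × 0.06 × 0.32 × 0.63 × (1 − 0.28) = 0.0037101
  Braan syndrome: 0.087 × 0.83 × 0.85 × 0.43 × (1 − 0.18) = 0.021642
Odds(Fenenitis : Braan syndrome) = 0.0037101 / 0.021642 ≈ 0.171.

0.171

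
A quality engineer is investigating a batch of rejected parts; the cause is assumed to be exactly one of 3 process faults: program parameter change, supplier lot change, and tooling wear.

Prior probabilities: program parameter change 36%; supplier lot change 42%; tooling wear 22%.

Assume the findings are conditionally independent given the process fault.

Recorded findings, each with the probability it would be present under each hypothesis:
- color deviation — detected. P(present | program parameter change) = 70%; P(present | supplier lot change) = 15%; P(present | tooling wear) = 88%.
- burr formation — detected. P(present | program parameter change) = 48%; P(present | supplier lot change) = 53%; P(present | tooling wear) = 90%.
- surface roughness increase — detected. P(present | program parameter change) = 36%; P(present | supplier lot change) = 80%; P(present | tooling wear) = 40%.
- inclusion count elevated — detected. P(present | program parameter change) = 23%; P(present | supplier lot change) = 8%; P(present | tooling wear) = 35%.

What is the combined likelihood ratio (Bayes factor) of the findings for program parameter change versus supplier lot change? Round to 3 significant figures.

5.47

The Bayes factor is the ratio of the joint likelihoods of the evidence pattern under the two hypotheses.
  program parameter change: 0.70 × 0.48 × 0.36 × 0.23 = 0.027821
  supplier lot change: 0.15 × 0.53 × 0.80 × 0.08 = 0.005088
Bayes factor = 0.027821 / 0.005088 ≈ 5.47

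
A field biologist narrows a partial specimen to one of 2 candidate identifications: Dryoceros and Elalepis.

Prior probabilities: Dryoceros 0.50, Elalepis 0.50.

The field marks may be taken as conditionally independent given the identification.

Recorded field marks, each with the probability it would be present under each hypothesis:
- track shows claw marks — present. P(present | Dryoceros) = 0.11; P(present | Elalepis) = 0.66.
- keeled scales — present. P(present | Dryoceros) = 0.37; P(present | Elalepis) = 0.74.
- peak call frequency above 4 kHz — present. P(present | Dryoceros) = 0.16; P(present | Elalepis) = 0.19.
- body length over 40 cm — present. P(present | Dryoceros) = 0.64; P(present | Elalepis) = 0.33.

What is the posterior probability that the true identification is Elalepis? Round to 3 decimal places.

0.880

By Bayes' rule with conditional independence, the unnormalized weight for each hypothesis is prior × ∏ likelihoods:
  Dryoceros: 0.50 × 0.11 × 0.37 × 0.16 × 0.64 = 0.0020838
  Elalepis: 0.50 × 0.66 × 0.74 × 0.19 × 0.33 = 0.015311
The unnormalized weights sum to 0.017395.
P(Elalepis | evidence) = 0.015311 / 0.017395 ≈ 0.880.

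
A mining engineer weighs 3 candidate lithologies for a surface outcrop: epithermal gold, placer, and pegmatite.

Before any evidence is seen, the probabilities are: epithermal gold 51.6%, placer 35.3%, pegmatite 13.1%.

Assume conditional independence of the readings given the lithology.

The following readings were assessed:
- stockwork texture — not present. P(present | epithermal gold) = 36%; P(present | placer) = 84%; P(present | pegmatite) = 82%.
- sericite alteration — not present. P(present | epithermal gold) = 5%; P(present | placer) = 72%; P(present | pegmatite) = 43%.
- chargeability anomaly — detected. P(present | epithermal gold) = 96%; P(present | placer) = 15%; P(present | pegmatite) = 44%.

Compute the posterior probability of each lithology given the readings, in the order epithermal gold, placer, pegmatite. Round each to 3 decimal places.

For each hypothesis, the unnormalized posterior weight is prior × product of the reading likelihoods (using 1 − P(present | H) for each absent reading):
  epithermal gold: 0.516 × (1 − 0.36) × (1 − 0.05) × 0.96 = 0.30118
  placer: 0.353 × (1 − 0.84) × (1 − 0.72) × 0.15 = 0.0023722
  pegmatite: 0.131 × (1 − 0.82) × (1 − 0.43) × 0.44 = 0.0059139
The unnormalized weights sum to 0.30946.
P(epithermal gold | evidence) = 0.30118 / 0.30946 ≈ 0.973
P(placer | evidence) = 0.0023722 / 0.30946 ≈ 0.008
P(pegmatite | evidence) = 0.0059139 / 0.30946 ≈ 0.019

0.973, 0.008, 0.019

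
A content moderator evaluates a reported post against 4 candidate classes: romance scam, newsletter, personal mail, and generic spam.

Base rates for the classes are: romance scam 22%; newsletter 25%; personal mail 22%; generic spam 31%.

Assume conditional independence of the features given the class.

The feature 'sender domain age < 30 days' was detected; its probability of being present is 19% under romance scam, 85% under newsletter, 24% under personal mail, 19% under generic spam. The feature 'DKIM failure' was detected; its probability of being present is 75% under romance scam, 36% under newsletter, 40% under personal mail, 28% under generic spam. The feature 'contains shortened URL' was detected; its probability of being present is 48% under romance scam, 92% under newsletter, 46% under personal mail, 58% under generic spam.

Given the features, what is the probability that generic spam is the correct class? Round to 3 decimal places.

0.091

By Bayes' rule with conditional independence, the unnormalized weight for each hypothesis is prior × ∏ likelihoods:
  romance scam: 0.22 × 0.19 × 0.75 × 0.48 = 0.015048
  newsletter: 0.25 × 0.85 × 0.36 × 0.92 = 0.07038
  personal mail: 0.22 × 0.24 × 0.40 × 0.46 = 0.0097152
  generic spam: 0.31 × 0.19 × 0.28 × 0.58 = 0.0095654
The unnormalized weights sum to 0.10471.
P(generic spam | evidence) = 0.0095654 / 0.10471 ≈ 0.091.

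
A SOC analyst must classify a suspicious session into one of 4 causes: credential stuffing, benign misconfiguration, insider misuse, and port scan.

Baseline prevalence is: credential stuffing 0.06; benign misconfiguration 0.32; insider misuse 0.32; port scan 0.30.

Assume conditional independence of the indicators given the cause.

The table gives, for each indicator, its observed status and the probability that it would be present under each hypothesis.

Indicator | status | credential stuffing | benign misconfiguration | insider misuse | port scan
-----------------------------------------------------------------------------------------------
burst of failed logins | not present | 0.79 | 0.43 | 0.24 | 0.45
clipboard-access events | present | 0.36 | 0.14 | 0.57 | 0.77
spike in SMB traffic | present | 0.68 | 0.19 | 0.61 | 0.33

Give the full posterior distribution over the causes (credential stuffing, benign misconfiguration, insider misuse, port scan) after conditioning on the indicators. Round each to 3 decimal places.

By Bayes' rule with conditional independence, the unnormalized weight for each hypothesis is prior × ∏ likelihoods (using 1 − P(present | H) for each absent indicator):
  credential stuffing: 0.06 × (1 − 0.79) × 0.36 × 0.68 = 0.0030845
  benign misconfiguration: 0.32 × (1 − 0.43) × 0.14 × 0.19 = 0.0048518
  insider misuse: 0.32 × (1 − 0.24) × 0.57 × 0.61 = 0.084561
  port scan: 0.30 × (1 − 0.45) × 0.77 × 0.33 = 0.041926
Normalizing constant Z = 0.0030845 + 0.0048518 + 0.084561 + 0.041926 = 0.13442.
P(credential stuffing | evidence) = 0.0030845 / 0.13442 ≈ 0.023
P(benign misconfiguration | evidence) = 0.0048518 / 0.13442 ≈ 0.036
P(insider misuse | evidence) = 0.084561 / 0.13442 ≈ 0.629
P(port scan | evidence) = 0.041926 / 0.13442 ≈ 0.312

0.023, 0.036, 0.629, 0.312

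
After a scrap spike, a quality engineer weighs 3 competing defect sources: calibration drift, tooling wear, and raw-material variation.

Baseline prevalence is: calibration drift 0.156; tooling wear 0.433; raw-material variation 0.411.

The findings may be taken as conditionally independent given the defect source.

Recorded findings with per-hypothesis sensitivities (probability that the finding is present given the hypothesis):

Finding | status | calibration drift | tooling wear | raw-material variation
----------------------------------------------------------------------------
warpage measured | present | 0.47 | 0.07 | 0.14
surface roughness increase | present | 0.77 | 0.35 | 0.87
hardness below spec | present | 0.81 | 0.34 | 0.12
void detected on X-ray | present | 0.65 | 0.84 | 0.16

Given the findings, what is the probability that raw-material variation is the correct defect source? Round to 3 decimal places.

By Bayes' rule with conditional independence, the unnormalized weight for each hypothesis is prior × ∏ likelihoods:
  calibration drift: 0.156 × 0.47 × 0.77 × 0.81 × 0.65 = 0.029724
  tooling wear: 0.433 × 0.07 × 0.35 × 0.34 × 0.84 = 0.0030298
  raw-material variation: 0.411 × 0.14 × 0.87 × 0.12 × 0.16 = 0.00096115
Marginal likelihood of the evidence = 0.033715.
P(raw-material variation | evidence) = 0.00096115 / 0.033715 ≈ 0.029.

0.029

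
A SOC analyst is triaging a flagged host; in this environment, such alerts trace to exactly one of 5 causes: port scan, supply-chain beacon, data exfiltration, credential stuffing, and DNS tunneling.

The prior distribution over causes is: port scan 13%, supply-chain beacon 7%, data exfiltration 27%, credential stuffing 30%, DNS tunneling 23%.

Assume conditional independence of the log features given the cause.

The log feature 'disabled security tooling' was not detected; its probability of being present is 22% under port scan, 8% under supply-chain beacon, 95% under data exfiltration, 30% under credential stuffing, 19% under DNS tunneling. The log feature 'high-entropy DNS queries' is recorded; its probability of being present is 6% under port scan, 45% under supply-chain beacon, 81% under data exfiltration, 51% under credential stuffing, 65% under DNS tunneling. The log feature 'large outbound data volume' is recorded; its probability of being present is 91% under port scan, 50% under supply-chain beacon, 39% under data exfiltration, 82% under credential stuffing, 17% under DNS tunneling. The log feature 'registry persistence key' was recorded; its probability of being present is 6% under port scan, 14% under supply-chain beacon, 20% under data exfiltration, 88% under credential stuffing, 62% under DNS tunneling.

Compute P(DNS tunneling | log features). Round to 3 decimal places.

0.137

For each hypothesis, the unnormalized posterior weight is prior × product of the log feature likelihoods (using 1 − P(present | H) for each absent log feature):
  port scan: 0.13 × (1 − 0.22) × 0.06 × 0.91 × 0.06 = 0.00033219
  supply-chain beacon: 0.07 × (1 − 0.08) × 0.45 × 0.50 × 0.14 = 0.0020286
  data exfiltration: 0.27 × (1 − 0.95) × 0.81 × 0.39 × 0.20 = 0.00085293
  credential stuffing: 0.30 × (1 − 0.30) × 0.51 × 0.82 × 0.88 = 0.077283
  DNS tunneling: 0.23 × (1 − 0.19) × 0.65 × 0.17 × 0.62 = 0.012763
The unnormalized weights sum to 0.09326.
P(DNS tunneling | evidence) = 0.012763 / 0.09326 ≈ 0.137.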